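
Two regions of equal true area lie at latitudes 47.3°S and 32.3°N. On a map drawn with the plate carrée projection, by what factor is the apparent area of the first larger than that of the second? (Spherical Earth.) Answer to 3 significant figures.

Plate carrée maps x = Rλ, y = Rφ. The meridian scale is h = 1 and the parallel scale is k = 1/cos φ = sec φ.
Areal scale at 47.3°: h·k = 1.000 × 1.475 = 1.475.
Areal scale at 32.3°: h·k = 1.000 × 1.183 = 1.183.
Ratio = 1.475/1.183 ≈ 1.25.

1.25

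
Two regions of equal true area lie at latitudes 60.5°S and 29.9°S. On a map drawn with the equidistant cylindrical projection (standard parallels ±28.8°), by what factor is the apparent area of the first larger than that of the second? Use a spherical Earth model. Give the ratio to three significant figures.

With standard parallel φ₀ = 28.8°, the equirectangular projection gives x = Rλ cos φ₀, y = Rφ, so h = 1 and k = cos 28.8° / cos φ.
Areal scale at 60.5°: h·k = 1.000 × 1.780 = 1.780.
Areal scale at 29.9°: h·k = 1.000 × 1.011 = 1.011.
Ratio = 1.780/1.011 ≈ 1.76.

1.76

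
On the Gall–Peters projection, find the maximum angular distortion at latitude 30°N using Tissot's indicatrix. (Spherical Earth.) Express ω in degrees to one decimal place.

23.1°

The Gall–Peters projection is cylindrical equal-area with φ₀ = 45°. Cylindrical equal-area (φ₀ = 45°): h = cos φ / cos 45° along meridians, k = cos 45° / cos φ along parallels; h·k = 1.
At 30°: h = 1.225, k = 0.8165; principal scales a = 1.225, b = 0.8165.
sin(ω/2) = (a − b)/(a + b) = 0.4082/2.041 = 0.2000, so ω = 2 arcsin(0.2000) ≈ 23.1°.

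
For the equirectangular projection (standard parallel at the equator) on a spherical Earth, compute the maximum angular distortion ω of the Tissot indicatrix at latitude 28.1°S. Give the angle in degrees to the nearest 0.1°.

7.2°

For the equirectangular projection with φ₀ = 0 (plate carrée), h = 1 along meridians and k = sec φ along parallels.
At 28.1°: h = 1.000, k = 1.134; principal scales a = 1.134, b = 1.000.
sin(ω/2) = (a − b)/(a + b) = 0.1336/2.134 = 0.06263, so ω = 2 arcsin(0.06263) ≈ 7.2°.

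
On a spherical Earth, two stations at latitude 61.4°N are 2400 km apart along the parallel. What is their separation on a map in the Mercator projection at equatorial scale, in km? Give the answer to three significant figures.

Mercator is conformal, so the point scale is isotropic: h = k = sec φ = 1/cos φ.
Along the parallel, k = sec 61.4° = 1/0.4787 = 2.089.
Map distance = 2400 × 2.089 ≈ 5010 km.

5010 km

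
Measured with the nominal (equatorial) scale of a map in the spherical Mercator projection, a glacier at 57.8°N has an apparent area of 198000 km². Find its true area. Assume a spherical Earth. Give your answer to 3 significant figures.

56200 km²

The Mercator projection is conformal; its linear scale factor is the same in every direction and equals sec φ = 1/cos φ.
Areal scale = k² = sec²φ = 1/cos²(57.8°) = 1/0.5329² = 3.522.
True area = apparent / (areal scale) = 198000 / 3.522 ≈ 56200 km².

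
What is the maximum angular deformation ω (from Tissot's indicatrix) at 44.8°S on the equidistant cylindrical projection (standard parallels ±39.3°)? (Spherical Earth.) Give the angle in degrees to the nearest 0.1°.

In the equirectangular projection with standard parallel φ₀ = 39.3° (x = Rλ cos φ₀, y = Rφ), meridians are true-scale (h = 1) and the parallel scale is k = cos φ₀ / cos φ.
At 44.8°: h = 1.000, k = 1.091; principal scales a = 1.091, b = 1.000.
sin(ω/2) = (a − b)/(a + b) = 0.09058/2.091 = 0.04333, so ω = 2 arcsin(0.04333) ≈ 5.0°.

5.0°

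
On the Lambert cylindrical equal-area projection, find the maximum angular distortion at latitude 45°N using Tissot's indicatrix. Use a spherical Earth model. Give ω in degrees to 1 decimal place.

The Lambert cylindrical equal-area projection is the cylindrical equal-area projection with its standard parallel at the equator (φ₀ = 0). Cylindrical equal-area (φ₀ = 0°): h = cos φ / cos 0° along meridians, k = cos 0° / cos φ along parallels; h·k = 1.
At 45°: h = 0.7071, k = 1.414; principal scales a = 1.414, b = 0.7071.
sin(ω/2) = (a − b)/(a + b) = 0.7071/2.121 = 0.3333, so ω = 2 arcsin(0.3333) ≈ 38.9°.

38.9°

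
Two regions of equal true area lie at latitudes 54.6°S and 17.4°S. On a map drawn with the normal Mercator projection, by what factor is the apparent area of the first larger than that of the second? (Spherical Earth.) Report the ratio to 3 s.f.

Mercator areal scale is sec²φ.
At 54.6°: sec²(54.6°) = 1/0.5793² = 2.980.
At 17.4°: sec²(17.4°) = 1/0.9542² = 1.098.
Ratio = 2.980/1.098 = cos²(17.4°)/cos²(54.6°) ≈ 2.71.

2.71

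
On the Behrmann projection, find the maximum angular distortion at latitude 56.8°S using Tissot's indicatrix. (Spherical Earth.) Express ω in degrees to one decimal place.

50.8°

The Behrmann projection is cylindrical equal-area with φ₀ = 30°. A cylindrical equal-area projection with standard parallel φ₀ has meridian scale h = cos φ / cos φ₀ and parallel scale k = cos φ₀ / cos φ (so areas are preserved, h·k = 1).
At 56.8°: h = 0.6323, k = 1.582; principal scales a = 1.582, b = 0.6323.
sin(ω/2) = (a − b)/(a + b) = 0.9493/2.214 = 0.4288, so ω = 2 arcsin(0.4288) ≈ 50.8°.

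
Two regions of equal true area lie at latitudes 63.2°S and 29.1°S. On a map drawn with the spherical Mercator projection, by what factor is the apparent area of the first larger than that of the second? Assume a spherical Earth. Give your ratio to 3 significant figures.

Mercator is conformal with k = sec φ, so areal scale = k² = sec²φ.
At 63.2°: sec²(63.2°) = 1/0.4509² = 4.919.
At 29.1°: sec²(29.1°) = 1/0.8738² = 1.310.
Ratio = 4.919/1.310 = cos²(29.1°)/cos²(63.2°) ≈ 3.76.

3.76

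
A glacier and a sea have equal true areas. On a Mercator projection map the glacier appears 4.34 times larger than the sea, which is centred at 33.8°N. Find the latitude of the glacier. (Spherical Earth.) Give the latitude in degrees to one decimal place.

For equal true areas on Mercator, apparent areas scale as sec²φ, so the ratio is cos²φ₂ / cos²φ₁.
cos²φ₂ / cos²φ₁ = 4.34  ⇒  cos φ₁ = cos 33.8° / √4.34 = 0.8310/2.083 = 0.3989.
φ₁ = arccos(0.3989) ≈ 66.5°.

66.5°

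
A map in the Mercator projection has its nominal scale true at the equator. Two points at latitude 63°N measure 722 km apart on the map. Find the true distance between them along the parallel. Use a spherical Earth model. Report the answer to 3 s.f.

For Mercator, h = k = sec φ (a conformal cylindrical projection has a single point scale, 1/cos φ).
Along the parallel at 63°, map distances are exaggerated by k = sec 63° = 2.203.
True distance = 722 / 2.203 = 722 × cos 63° ≈ 328 km.

328 km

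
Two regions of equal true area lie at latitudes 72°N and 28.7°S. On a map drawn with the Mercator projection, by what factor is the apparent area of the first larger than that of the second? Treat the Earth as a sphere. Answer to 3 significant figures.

Mercator is conformal with k = sec φ, so areal scale = k² = sec²φ.
At 72°: sec²(72°) = 1/0.3090² = 10.47.
At 28.7°: sec²(28.7°) = 1/0.8771² = 1.300.
Ratio = 10.47/1.300 = cos²(28.7°)/cos²(72°) ≈ 8.06.

8.06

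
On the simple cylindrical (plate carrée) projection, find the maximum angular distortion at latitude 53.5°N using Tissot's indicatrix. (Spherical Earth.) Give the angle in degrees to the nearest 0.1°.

29.4°

In the plate carrée (x = Rλ, y = Rφ), meridians are true-scale (h = 1) and parallels are stretched by k = sec φ.
At 53.5°: h = 1.000, k = 1.681; principal scales a = 1.681, b = 1.000.
sin(ω/2) = (a − b)/(a + b) = 0.6812/2.681 = 0.2541, so ω = 2 arcsin(0.2541) ≈ 29.4°.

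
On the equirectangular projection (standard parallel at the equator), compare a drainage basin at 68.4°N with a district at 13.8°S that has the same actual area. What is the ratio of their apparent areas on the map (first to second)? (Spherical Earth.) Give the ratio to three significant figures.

In the plate carrée (x = Rλ, y = Rφ), meridians are true-scale (h = 1) and parallels are stretched by k = sec φ.
Areal scale at 68.4°: h·k = 1.000 × 2.716 = 2.716.
Areal scale at 13.8°: h·k = 1.000 × 1.030 = 1.030.
Ratio = 2.716/1.030 ≈ 2.64.

2.64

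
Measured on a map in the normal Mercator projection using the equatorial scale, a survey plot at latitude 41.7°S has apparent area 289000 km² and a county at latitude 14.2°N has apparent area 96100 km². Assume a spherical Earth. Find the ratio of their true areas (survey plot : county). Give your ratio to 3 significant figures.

Mercator's areal exaggeration is sec²φ; hence true area = (apparent area) · cos²φ.
True area of survey plot: 289000 × cos²(41.7°) = 289000 × 0.5575 = 161100 km².
True area of county: 96100 × cos²(14.2°) = 96100 × 0.9398 = 90320 km².
Ratio = 161100 / 90320 ≈ 1.78.

1.78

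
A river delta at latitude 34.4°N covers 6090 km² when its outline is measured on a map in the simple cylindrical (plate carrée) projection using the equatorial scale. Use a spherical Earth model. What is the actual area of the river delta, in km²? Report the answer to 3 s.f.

5020 km²

Plate carrée maps x = Rλ, y = Rφ. The meridian scale is h = 1 and the parallel scale is k = 1/cos φ = sec φ.
Areal scale = h·k = 1 × sec φ; at 34.4°, h = 1.000, k = 1.212, so h·k = 1.212.
True area = apparent / (areal scale) = 6090 / 1.212 ≈ 5020 km².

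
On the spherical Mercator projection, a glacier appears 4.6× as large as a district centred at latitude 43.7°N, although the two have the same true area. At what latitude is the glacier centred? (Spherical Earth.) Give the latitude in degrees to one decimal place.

For equal true areas on Mercator, apparent areas scale as sec²φ, so the ratio is cos²φ₂ / cos²φ₁.
cos²φ₂ / cos²φ₁ = 4.6  ⇒  cos φ₁ = cos 43.7° / √4.6 = 0.7230/2.145 = 0.3371.
φ₁ = arccos(0.3371) ≈ 70.3°.

70.3°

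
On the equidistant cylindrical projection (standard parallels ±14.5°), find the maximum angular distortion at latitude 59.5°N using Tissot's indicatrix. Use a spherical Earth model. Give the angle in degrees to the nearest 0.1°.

With standard parallel φ₀ = 14.5°, the equirectangular projection gives x = Rλ cos φ₀, y = Rφ, so h = 1 and k = cos 14.5° / cos φ.
At 59.5°: h = 1.000, k = 1.908; principal scales a = 1.908, b = 1.000.
sin(ω/2) = (a − b)/(a + b) = 0.9075/2.908 = 0.3121, so ω = 2 arcsin(0.3121) ≈ 36.4°.

36.4°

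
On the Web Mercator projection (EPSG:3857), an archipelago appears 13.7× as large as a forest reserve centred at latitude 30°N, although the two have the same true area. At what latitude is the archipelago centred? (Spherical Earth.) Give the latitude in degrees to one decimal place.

76.5°

Mercator areal scale is sec²φ, so apparent-area ratio = sec²φ₁ / sec²φ₂ = cos²φ₂ / cos²φ₁.
cos²φ₂ / cos²φ₁ = 13.7  ⇒  cos φ₁ = cos 30° / √13.7 = 0.8660/3.701 = 0.2340.
φ₁ = arccos(0.2340) ≈ 76.5°.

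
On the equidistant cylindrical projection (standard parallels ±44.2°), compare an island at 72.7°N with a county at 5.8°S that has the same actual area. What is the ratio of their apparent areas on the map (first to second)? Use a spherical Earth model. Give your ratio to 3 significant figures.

3.35

In the equirectangular projection with standard parallel φ₀ = 44.2° (x = Rλ cos φ₀, y = Rφ), meridians are true-scale (h = 1) and the parallel scale is k = cos φ₀ / cos φ.
Areal scale at 72.7°: h·k = 1.000 × 2.411 = 2.411.
Areal scale at 5.8°: h·k = 1.000 × 0.7206 = 0.7206.
Ratio = 2.411/0.7206 ≈ 3.35.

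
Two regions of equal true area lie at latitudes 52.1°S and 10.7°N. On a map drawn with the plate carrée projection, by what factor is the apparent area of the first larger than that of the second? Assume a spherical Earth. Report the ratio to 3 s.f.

Plate carrée maps x = Rλ, y = Rφ. The meridian scale is h = 1 and the parallel scale is k = 1/cos φ = sec φ.
Areal scale at 52.1°: h·k = 1.000 × 1.628 = 1.628.
Areal scale at 10.7°: h·k = 1.000 × 1.018 = 1.018.
Ratio = 1.628/1.018 ≈ 1.60.

1.60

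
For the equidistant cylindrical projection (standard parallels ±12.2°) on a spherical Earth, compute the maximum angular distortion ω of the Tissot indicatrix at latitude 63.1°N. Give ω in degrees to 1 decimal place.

The equidistant cylindrical projection with φ₀ = 12.2° has h = 1 (meridians true) and k = cos φ₀ / cos φ along parallels.
At 63.1°: h = 1.000, k = 2.160; principal scales a = 2.160, b = 1.000.
sin(ω/2) = (a − b)/(a + b) = 1.160/3.160 = 0.3672, so ω = 2 arcsin(0.3672) ≈ 43.1°.

43.1°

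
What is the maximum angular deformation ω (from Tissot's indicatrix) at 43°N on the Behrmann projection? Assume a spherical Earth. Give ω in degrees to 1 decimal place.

19.3°

Behrmann is a cylindrical equal-area projection with standard parallels at ±30°. For cylindrical equal-area with standard parallel φ₀, h = cos φ / cos φ₀ and k = cos φ₀ / cos φ, so h·k = 1.
At 43°: h = 0.8445, k = 1.184; principal scales a = 1.184, b = 0.8445.
sin(ω/2) = (a − b)/(a + b) = 0.3396/2.029 = 0.1674, so ω = 2 arcsin(0.1674) ≈ 19.3°.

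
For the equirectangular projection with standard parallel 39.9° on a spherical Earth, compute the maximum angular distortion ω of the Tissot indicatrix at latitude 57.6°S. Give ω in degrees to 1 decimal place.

20.5°

The equidistant cylindrical projection with φ₀ = 39.9° has h = 1 (meridians true) and k = cos φ₀ / cos φ along parallels.
At 57.6°: h = 1.000, k = 1.432; principal scales a = 1.432, b = 1.000.
sin(ω/2) = (a − b)/(a + b) = 0.4317/2.432 = 0.1775, so ω = 2 arcsin(0.1775) ≈ 20.5°.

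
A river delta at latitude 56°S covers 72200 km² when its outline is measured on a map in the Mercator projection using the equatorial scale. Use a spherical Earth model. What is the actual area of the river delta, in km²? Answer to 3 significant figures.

Mercator is conformal, so the point scale is isotropic: h = k = sec φ = 1/cos φ.
Areal scale = k² = sec²φ = 1/cos²(56°) = 1/0.5592² = 3.198.
True area = apparent / (areal scale) = 72200 / 3.198 ≈ 22600 km².

22600 km²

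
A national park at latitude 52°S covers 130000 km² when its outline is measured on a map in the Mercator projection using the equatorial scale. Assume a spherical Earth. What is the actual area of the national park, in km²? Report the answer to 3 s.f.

49300 km²

Mercator is conformal, so the point scale is isotropic: h = k = sec φ = 1/cos φ.
Areal scale = k² = sec²φ = 1/cos²(52°) = 1/0.6157² = 2.638.
True area = apparent / (areal scale) = 130000 / 2.638 ≈ 49300 km².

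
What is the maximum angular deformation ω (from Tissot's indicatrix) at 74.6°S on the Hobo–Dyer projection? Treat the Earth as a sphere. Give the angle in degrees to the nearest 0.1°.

Hobo–Dyer is a cylindrical equal-area projection with standard parallels at ±37.5°. Cylindrical equal-area (φ₀ = 37.5°): h = cos φ / cos 37.5° along meridians, k = cos 37.5° / cos φ along parallels; h·k = 1.
At 74.6°: h = 0.3347, k = 2.988; principal scales a = 2.988, b = 0.3347.
sin(ω/2) = (a − b)/(a + b) = 2.653/3.322 = 0.7985, so ω = 2 arcsin(0.7985) ≈ 106.0°.

106.0°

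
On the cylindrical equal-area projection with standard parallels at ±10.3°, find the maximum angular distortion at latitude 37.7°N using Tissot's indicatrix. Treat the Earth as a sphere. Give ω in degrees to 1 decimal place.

For cylindrical equal-area with standard parallel φ₀, h = cos φ / cos φ₀ and k = cos φ₀ / cos φ, so h·k = 1.
At 37.7°: h = 0.8042, k = 1.243; principal scales a = 1.243, b = 0.8042.
sin(ω/2) = (a − b)/(a + b) = 0.4393/2.048 = 0.2145, so ω = 2 arcsin(0.2145) ≈ 24.8°.

24.8°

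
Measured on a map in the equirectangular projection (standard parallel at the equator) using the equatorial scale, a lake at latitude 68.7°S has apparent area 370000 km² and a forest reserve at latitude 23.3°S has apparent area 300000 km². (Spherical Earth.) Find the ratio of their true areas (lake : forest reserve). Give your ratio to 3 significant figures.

On the plate carrée, areal scale = h·k = 1 × sec φ, so true area = apparent × cos φ.
True area of lake: 370000 × cos(68.7°) = 370000 × 0.3633 = 134400 km².
True area of forest reserve: 300000 × cos(23.3°) = 300000 × 0.9184 = 275500 km².
Ratio = 134400 / 275500 ≈ 0.488.

0.488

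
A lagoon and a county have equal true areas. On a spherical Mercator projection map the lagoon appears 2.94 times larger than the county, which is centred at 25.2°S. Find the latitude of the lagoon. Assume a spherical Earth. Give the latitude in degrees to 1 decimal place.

58.1°

Mercator areal scale is sec²φ, so apparent-area ratio = sec²φ₁ / sec²φ₂ = cos²φ₂ / cos²φ₁.
cos²φ₂ / cos²φ₁ = 2.94  ⇒  cos φ₁ = cos 25.2° / √2.94 = 0.9048/1.715 = 0.5277.
φ₁ = arccos(0.5277) ≈ 58.1°.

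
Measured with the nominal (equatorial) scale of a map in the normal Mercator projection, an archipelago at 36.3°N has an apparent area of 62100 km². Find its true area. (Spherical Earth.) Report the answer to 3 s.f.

For Mercator, h = k = sec φ (a conformal cylindrical projection has a single point scale, 1/cos φ).
Areal scale = k² = sec²φ = 1/cos²(36.3°) = 1/0.8059² = 1.540.
True area = apparent / (areal scale) = 62100 / 1.540 ≈ 40300 km².

40300 km²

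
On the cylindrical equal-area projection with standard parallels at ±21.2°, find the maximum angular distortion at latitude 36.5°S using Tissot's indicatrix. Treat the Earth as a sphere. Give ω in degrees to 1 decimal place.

16.9°

A cylindrical equal-area projection with standard parallel φ₀ has meridian scale h = cos φ / cos φ₀ and parallel scale k = cos φ₀ / cos φ (so areas are preserved, h·k = 1).
At 36.5°: h = 0.8622, k = 1.160; principal scales a = 1.160, b = 0.8622.
sin(ω/2) = (a − b)/(a + b) = 0.2976/2.022 = 0.1472, so ω = 2 arcsin(0.1472) ≈ 16.9°.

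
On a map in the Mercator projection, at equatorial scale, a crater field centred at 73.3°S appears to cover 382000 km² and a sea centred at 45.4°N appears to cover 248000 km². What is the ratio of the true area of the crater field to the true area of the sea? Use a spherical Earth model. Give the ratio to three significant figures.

Since Mercator area scale is 1/cos²φ, the true area equals the apparent area multiplied by cos²φ.
True area of crater field: 382000 × cos²(73.3°) = 382000 × 0.08258 = 31540 km².
True area of sea: 248000 × cos²(45.4°) = 248000 × 0.4930 = 122300 km².
Ratio = 31540 / 122300 ≈ 0.258.

0.258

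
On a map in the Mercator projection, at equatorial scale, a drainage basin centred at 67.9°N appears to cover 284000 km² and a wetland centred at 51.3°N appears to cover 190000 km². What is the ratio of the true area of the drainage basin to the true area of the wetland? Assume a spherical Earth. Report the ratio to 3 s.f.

0.541

Since Mercator area scale is 1/cos²φ, the true area equals the apparent area multiplied by cos²φ.
True area of drainage basin: 284000 × cos²(67.9°) = 284000 × 0.1415 = 40200 km².
True area of wetland: 190000 × cos²(51.3°) = 190000 × 0.3909 = 74280 km².
Ratio = 40200 / 74280 ≈ 0.541.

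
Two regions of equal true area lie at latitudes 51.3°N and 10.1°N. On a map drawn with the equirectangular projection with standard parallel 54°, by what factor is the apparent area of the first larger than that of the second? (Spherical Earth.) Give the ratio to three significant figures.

In the equirectangular projection with standard parallel φ₀ = 54° (x = Rλ cos φ₀, y = Rφ), meridians are true-scale (h = 1) and the parallel scale is k = cos φ₀ / cos φ.
Areal scale at 51.3°: h·k = 1.000 × 0.9401 = 0.9401.
Areal scale at 10.1°: h·k = 1.000 × 0.5970 = 0.5970.
Ratio = 0.9401/0.5970 ≈ 1.57.

1.57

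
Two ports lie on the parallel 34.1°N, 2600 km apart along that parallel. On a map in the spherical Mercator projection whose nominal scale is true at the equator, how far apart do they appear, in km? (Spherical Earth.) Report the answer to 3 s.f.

For Mercator, h = k = sec φ (a conformal cylindrical projection has a single point scale, 1/cos φ).
Along the parallel, k = sec 34.1° = 1/0.8281 = 1.208.
Map distance = 2600 × 1.208 ≈ 3140 km.

3140 km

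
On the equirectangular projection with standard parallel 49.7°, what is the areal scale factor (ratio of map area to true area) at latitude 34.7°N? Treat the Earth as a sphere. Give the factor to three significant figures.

The equidistant cylindrical projection with φ₀ = 49.7° has h = 1 (meridians true) and k = cos φ₀ / cos φ along parallels.
Areal scale = h·k = 1 × cos φ₀ / cos φ; at 34.7°, h = 1.000, k = 0.7867, so h·k = 0.7867.

0.787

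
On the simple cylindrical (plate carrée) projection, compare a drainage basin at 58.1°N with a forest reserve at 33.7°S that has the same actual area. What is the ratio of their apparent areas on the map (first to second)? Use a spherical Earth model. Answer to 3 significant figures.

1.57

In the plate carrée (x = Rλ, y = Rφ), meridians are true-scale (h = 1) and parallels are stretched by k = sec φ.
Areal scale at 58.1°: h·k = 1.000 × 1.892 = 1.892.
Areal scale at 33.7°: h·k = 1.000 × 1.202 = 1.202.
Ratio = 1.892/1.202 ≈ 1.57.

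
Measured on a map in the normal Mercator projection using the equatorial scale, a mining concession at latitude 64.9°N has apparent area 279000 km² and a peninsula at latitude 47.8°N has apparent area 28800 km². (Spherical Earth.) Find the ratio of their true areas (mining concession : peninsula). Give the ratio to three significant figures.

On Mercator the areal scale is sec²φ, so true area = apparent × cos²φ.
True area of mining concession: 279000 × cos²(64.9°) = 279000 × 0.1799 = 50200 km².
True area of peninsula: 28800 × cos²(47.8°) = 28800 × 0.4512 = 12990 km².
Ratio = 50200 / 12990 ≈ 3.86.

3.86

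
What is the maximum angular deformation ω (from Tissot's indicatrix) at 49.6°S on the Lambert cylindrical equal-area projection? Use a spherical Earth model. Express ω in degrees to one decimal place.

48.2°

The Lambert cylindrical equal-area projection is the cylindrical equal-area projection with its standard parallel at the equator (φ₀ = 0). For cylindrical equal-area with standard parallel φ₀, h = cos φ / cos φ₀ and k = cos φ₀ / cos φ, so h·k = 1.
At 49.6°: h = 0.6481, k = 1.543; principal scales a = 1.543, b = 0.6481.
sin(ω/2) = (a − b)/(a + b) = 0.8948/2.191 = 0.4084, so ω = 2 arcsin(0.4084) ≈ 48.2°.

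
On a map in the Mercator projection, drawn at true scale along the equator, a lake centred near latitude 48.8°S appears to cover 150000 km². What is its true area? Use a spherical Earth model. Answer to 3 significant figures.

Mercator is conformal, so the point scale is isotropic: h = k = sec φ = 1/cos φ.
Areal scale = k² = sec²φ = 1/cos²(48.8°) = 1/0.6587² = 2.305.
True area = apparent / (areal scale) = 150000 / 2.305 ≈ 65100 km².

65100 km²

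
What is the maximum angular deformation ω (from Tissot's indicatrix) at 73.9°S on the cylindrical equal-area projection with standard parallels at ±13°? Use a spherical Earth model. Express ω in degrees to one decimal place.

Cylindrical equal-area (φ₀ = 13°): h = cos φ / cos 13° along meridians, k = cos 13° / cos φ along parallels; h·k = 1.
At 73.9°: h = 0.2846, k = 3.514; principal scales a = 3.514, b = 0.2846.
sin(ω/2) = (a − b)/(a + b) = 3.229/3.798 = 0.8501, so ω = 2 arcsin(0.8501) ≈ 116.5°.

116.5°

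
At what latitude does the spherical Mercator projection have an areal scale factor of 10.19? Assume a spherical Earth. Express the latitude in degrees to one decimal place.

Mercator areal scale is sec²φ.
sec²φ = 10.19  ⇒  cos²φ = 0.09814  ⇒  cos φ = 0.3133.
φ = arccos(0.3133) ≈ 71.7°.

71.7°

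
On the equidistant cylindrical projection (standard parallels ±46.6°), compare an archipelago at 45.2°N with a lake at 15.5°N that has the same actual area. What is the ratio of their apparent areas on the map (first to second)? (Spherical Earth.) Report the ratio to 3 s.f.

1.37

The equidistant cylindrical projection with φ₀ = 46.6° has h = 1 (meridians true) and k = cos φ₀ / cos φ along parallels.
Areal scale at 45.2°: h·k = 1.000 × 0.9751 = 0.9751.
Areal scale at 15.5°: h·k = 1.000 × 0.7130 = 0.7130.
Ratio = 0.9751/0.7130 ≈ 1.37.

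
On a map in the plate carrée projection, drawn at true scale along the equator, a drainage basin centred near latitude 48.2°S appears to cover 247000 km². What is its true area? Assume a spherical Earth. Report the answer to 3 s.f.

165000 km²

Plate carrée maps x = Rλ, y = Rφ. The meridian scale is h = 1 and the parallel scale is k = 1/cos φ = sec φ.
Areal scale = h·k = 1 × sec φ; at 48.2°, h = 1.000, k = 1.500, so h·k = 1.500.
True area = apparent / (areal scale) = 247000 / 1.500 ≈ 165000 km².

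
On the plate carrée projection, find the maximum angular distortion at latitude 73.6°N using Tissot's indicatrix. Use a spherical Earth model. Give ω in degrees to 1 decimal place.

68.1°

In the plate carrée (x = Rλ, y = Rφ), meridians are true-scale (h = 1) and parallels are stretched by k = sec φ.
At 73.6°: h = 1.000, k = 3.542; principal scales a = 3.542, b = 1.000.
sin(ω/2) = (a − b)/(a + b) = 2.542/4.542 = 0.5596, so ω = 2 arcsin(0.5596) ≈ 68.1°.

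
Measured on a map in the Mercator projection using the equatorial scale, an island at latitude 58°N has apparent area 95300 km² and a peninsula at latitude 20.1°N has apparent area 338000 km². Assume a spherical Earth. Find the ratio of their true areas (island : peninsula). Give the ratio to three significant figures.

Since Mercator area scale is 1/cos²φ, the true area equals the apparent area multiplied by cos²φ.
True area of island: 95300 × cos²(58°) = 95300 × 0.2808 = 26760 km².
True area of peninsula: 338000 × cos²(20.1°) = 338000 × 0.8819 = 298100 km².
Ratio = 26760 / 298100 ≈ 0.0898.

0.0898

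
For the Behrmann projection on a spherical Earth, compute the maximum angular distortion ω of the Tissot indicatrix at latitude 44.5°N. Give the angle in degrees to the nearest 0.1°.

Behrmann is a cylindrical equal-area projection with standard parallels at ±30°. Cylindrical equal-area (φ₀ = 30°): h = cos φ / cos 30° along meridians, k = cos 30° / cos φ along parallels; h·k = 1.
At 44.5°: h = 0.8236, k = 1.214; principal scales a = 1.214, b = 0.8236.
sin(ω/2) = (a − b)/(a + b) = 0.3906/2.038 = 0.1917, so ω = 2 arcsin(0.1917) ≈ 22.1°.

22.1°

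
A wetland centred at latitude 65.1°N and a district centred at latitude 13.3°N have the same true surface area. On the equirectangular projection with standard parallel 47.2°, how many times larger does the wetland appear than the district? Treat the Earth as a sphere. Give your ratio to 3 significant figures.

2.31

With standard parallel φ₀ = 47.2°, the equirectangular projection gives x = Rλ cos φ₀, y = Rφ, so h = 1 and k = cos 47.2° / cos φ.
Areal scale at 65.1°: h·k = 1.000 × 1.614 = 1.614.
Areal scale at 13.3°: h·k = 1.000 × 0.6982 = 0.6982.
Ratio = 1.614/0.6982 ≈ 2.31.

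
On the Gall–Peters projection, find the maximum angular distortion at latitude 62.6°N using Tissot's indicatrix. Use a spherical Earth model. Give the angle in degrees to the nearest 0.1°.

The Gall–Peters projection is cylindrical equal-area with φ₀ = 45°. For cylindrical equal-area with standard parallel φ₀, h = cos φ / cos φ₀ and k = cos φ₀ / cos φ, so h·k = 1.
At 62.6°: h = 0.6508, k = 1.537; principal scales a = 1.537, b = 0.6508.
sin(ω/2) = (a − b)/(a + b) = 0.8857/2.187 = 0.4049, so ω = 2 arcsin(0.4049) ≈ 47.8°.

47.8°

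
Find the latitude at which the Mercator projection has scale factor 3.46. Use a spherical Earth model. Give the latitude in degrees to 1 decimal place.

73.2°

Mercator scale is k = sec φ = 1/cos φ.
1/cos φ = 3.46  ⇒  cos φ = 0.2890  ⇒  φ = arccos(0.2890) ≈ 73.2°.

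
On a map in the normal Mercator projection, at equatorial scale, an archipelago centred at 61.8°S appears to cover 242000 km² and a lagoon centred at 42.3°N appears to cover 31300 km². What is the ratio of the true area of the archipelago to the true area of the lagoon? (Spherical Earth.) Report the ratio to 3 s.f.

3.16

Mercator's areal exaggeration is sec²φ; hence true area = (apparent area) · cos²φ.
True area of archipelago: 242000 × cos²(61.8°) = 242000 × 0.2233 = 54040 km².
True area of lagoon: 31300 × cos²(42.3°) = 31300 × 0.5471 = 17120 km².
Ratio = 54040 / 17120 ≈ 3.16.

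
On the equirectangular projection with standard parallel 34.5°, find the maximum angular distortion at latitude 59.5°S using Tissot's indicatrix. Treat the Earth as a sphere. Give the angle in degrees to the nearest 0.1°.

27.5°

The equidistant cylindrical projection with φ₀ = 34.5° has h = 1 (meridians true) and k = cos φ₀ / cos φ along parallels.
At 59.5°: h = 1.000, k = 1.624; principal scales a = 1.624, b = 1.000.
sin(ω/2) = (a − b)/(a + b) = 0.6238/2.624 = 0.2377, so ω = 2 arcsin(0.2377) ≈ 27.5°.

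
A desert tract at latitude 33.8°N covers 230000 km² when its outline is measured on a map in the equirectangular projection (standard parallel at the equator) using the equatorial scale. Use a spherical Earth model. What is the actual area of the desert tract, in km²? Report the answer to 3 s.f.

191000 km²

For the equirectangular projection with φ₀ = 0 (plate carrée), h = 1 along meridians and k = sec φ along parallels.
Areal scale = h·k = 1 × sec φ; at 33.8°, h = 1.000, k = 1.203, so h·k = 1.203.
True area = apparent / (areal scale) = 230000 / 1.203 ≈ 191000 km².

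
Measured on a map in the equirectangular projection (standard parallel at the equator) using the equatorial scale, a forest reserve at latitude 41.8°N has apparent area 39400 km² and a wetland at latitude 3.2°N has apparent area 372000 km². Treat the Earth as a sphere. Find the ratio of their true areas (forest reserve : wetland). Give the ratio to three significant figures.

Plate carrée has h = 1 and k = sec φ, giving areal scale sec φ; true area = (apparent area) · cos φ.
True area of forest reserve: 39400 × cos(41.8°) = 39400 × 0.7455 = 29370 km².
True area of wetland: 372000 × cos(3.2°) = 372000 × 0.9984 = 371400 km².
Ratio = 29370 / 371400 ≈ 0.0791.

0.0791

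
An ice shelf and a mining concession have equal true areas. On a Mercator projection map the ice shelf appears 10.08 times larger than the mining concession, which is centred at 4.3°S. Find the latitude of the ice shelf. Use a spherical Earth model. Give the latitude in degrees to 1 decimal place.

71.7°

On Mercator, (apparent₁)/(apparent₂) = sec²φ₁ / sec²φ₂ when true areas are equal.
cos²φ₂ / cos²φ₁ = 10.08  ⇒  cos φ₁ = cos 4.3° / √10.08 = 0.9972/3.175 = 0.3141.
φ₁ = arccos(0.3141) ≈ 71.7°.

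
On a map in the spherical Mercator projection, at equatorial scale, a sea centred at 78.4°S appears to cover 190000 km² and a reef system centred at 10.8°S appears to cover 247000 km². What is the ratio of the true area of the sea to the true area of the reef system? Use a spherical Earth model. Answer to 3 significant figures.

Mercator's areal exaggeration is sec²φ; hence true area = (apparent area) · cos²φ.
True area of sea: 190000 × cos²(78.4°) = 190000 × 0.04043 = 7682 km².
True area of reef system: 247000 × cos²(10.8°) = 247000 × 0.9649 = 238300 km².
Ratio = 7682 / 238300 ≈ 0.0322.

0.0322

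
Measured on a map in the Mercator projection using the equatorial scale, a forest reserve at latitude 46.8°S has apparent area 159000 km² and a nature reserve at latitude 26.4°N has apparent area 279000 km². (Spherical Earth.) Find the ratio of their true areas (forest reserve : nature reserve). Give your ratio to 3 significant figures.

0.333

Mercator's areal exaggeration is sec²φ; hence true area = (apparent area) · cos²φ.
True area of forest reserve: 159000 × cos²(46.8°) = 159000 × 0.4686 = 74510 km².
True area of nature reserve: 279000 × cos²(26.4°) = 279000 × 0.8023 = 223800 km².
Ratio = 74510 / 223800 ≈ 0.333.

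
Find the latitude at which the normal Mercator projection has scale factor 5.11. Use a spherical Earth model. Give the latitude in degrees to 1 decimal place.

Mercator scale is k = sec φ = 1/cos φ.
1/cos φ = 5.11  ⇒  cos φ = 0.1957  ⇒  φ = arccos(0.1957) ≈ 78.7°.

78.7°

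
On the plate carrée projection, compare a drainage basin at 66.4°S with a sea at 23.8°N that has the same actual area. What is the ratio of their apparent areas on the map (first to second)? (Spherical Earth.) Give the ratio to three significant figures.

For the equirectangular projection with φ₀ = 0 (plate carrée), h = 1 along meridians and k = sec φ along parallels.
Areal scale at 66.4°: h·k = 1.000 × 2.498 = 2.498.
Areal scale at 23.8°: h·k = 1.000 × 1.093 = 1.093.
Ratio = 2.498/1.093 ≈ 2.29.

2.29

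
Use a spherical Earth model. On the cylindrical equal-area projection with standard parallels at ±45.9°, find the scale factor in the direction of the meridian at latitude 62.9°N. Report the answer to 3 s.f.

A cylindrical equal-area projection with standard parallel φ₀ has meridian scale h = cos φ / cos φ₀ and parallel scale k = cos φ₀ / cos φ (so areas are preserved, h·k = 1).
h = cos 62.9° / cos 45.9° = 0.4555/0.6959 = 0.6546.

0.655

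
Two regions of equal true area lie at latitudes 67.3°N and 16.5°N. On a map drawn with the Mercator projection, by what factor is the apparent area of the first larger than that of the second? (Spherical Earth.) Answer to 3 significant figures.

Mercator is conformal with k = sec φ, so areal scale = k² = sec²φ.
At 67.3°: sec²(67.3°) = 1/0.3859² = 6.715.
At 16.5°: sec²(16.5°) = 1/0.9588² = 1.088.
Ratio = 6.715/1.088 = cos²(16.5°)/cos²(67.3°) ≈ 6.17.

6.17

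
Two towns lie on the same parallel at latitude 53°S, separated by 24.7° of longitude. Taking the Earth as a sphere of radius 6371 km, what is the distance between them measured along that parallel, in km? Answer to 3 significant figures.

1650 km

Arc length along a parallel = R cos φ · Δλ (with Δλ in radians).
= 6371 × cos 53° × (24.7° × π/180) = 6371 × 0.6018 × 0.4311 ≈ 1650 km.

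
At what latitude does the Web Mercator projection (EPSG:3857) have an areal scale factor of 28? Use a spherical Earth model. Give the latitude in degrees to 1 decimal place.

79.1°

Mercator areal scale is sec²φ.
sec²φ = 28  ⇒  cos²φ = 0.03571  ⇒  cos φ = 0.1890.
φ = arccos(0.1890) ≈ 79.1°.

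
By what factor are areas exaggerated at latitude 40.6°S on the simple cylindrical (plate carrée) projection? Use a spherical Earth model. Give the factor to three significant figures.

1.32

In the plate carrée (x = Rλ, y = Rφ), meridians are true-scale (h = 1) and parallels are stretched by k = sec φ.
Areal scale = h·k = 1 × sec φ; at 40.6°, h = 1.000, k = 1.317, so h·k = 1.317.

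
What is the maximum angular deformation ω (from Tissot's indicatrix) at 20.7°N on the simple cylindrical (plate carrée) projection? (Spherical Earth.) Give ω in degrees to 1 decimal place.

Plate carrée maps x = Rλ, y = Rφ. The meridian scale is h = 1 and the parallel scale is k = 1/cos φ = sec φ.
At 20.7°: h = 1.000, k = 1.069; principal scales a = 1.069, b = 1.000.
sin(ω/2) = (a − b)/(a + b) = 0.06901/2.069 = 0.03335, so ω = 2 arcsin(0.03335) ≈ 3.8°.

3.8°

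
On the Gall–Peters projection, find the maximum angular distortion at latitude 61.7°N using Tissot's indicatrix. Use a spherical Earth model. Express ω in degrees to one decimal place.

Gall–Peters is a cylindrical equal-area projection with standard parallels at ±45°. A cylindrical equal-area projection with standard parallel φ₀ has meridian scale h = cos φ / cos φ₀ and parallel scale k = cos φ₀ / cos φ (so areas are preserved, h·k = 1).
At 61.7°: h = 0.6705, k = 1.492; principal scales a = 1.492, b = 0.6705.
sin(ω/2) = (a − b)/(a + b) = 0.8210/2.162 = 0.3798, so ω = 2 arcsin(0.3798) ≈ 44.6°.

44.6°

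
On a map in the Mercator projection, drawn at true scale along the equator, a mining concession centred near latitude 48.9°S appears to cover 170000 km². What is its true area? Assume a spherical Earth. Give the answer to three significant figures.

73500 km²

For Mercator, h = k = sec φ (a conformal cylindrical projection has a single point scale, 1/cos φ).
Areal scale = k² = sec²φ = 1/cos²(48.9°) = 1/0.6574² = 2.314.
True area = apparent / (areal scale) = 170000 / 2.314 ≈ 73500 km².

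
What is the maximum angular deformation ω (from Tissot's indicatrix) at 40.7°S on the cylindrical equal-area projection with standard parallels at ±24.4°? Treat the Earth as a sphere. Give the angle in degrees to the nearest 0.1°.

20.9°

Cylindrical equal-area (φ₀ = 24.4°): h = cos φ / cos 24.4° along meridians, k = cos 24.4° / cos φ along parallels; h·k = 1.
At 40.7°: h = 0.8325, k = 1.201; principal scales a = 1.201, b = 0.8325.
sin(ω/2) = (a − b)/(a + b) = 0.3687/2.034 = 0.1813, so ω = 2 arcsin(0.1813) ≈ 20.9°.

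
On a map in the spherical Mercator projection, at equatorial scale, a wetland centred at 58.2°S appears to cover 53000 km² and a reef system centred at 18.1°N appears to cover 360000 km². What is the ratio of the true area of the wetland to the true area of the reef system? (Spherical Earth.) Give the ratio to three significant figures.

0.0452

Mercator's areal exaggeration is sec²φ; hence true area = (apparent area) · cos²φ.
True area of wetland: 53000 × cos²(58.2°) = 53000 × 0.2777 = 14720 km².
True area of reef system: 360000 × cos²(18.1°) = 360000 × 0.9035 = 325300 km².
Ratio = 14720 / 325300 ≈ 0.0452.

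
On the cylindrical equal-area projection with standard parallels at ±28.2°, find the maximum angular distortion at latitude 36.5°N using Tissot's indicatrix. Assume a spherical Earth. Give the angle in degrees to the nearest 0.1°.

10.5°

For cylindrical equal-area with standard parallel φ₀, h = cos φ / cos φ₀ and k = cos φ₀ / cos φ, so h·k = 1.
At 36.5°: h = 0.9121, k = 1.096; principal scales a = 1.096, b = 0.9121.
sin(ω/2) = (a − b)/(a + b) = 0.1842/2.008 = 0.09172, so ω = 2 arcsin(0.09172) ≈ 10.5°.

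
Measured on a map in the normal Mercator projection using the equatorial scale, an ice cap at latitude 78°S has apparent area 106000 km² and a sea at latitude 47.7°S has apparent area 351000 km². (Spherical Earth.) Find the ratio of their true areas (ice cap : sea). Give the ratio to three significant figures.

0.0288

Since Mercator area scale is 1/cos²φ, the true area equals the apparent area multiplied by cos²φ.
True area of ice cap: 106000 × cos²(78°) = 106000 × 0.04323 = 4582 km².
True area of sea: 351000 × cos²(47.7°) = 351000 × 0.4529 = 159000 km².
Ratio = 4582 / 159000 ≈ 0.0288.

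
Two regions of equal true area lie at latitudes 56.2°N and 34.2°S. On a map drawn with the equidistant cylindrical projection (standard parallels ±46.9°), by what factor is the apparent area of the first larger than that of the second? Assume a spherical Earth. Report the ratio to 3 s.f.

1.49

With standard parallel φ₀ = 46.9°, the equirectangular projection gives x = Rλ cos φ₀, y = Rφ, so h = 1 and k = cos 46.9° / cos φ.
Areal scale at 56.2°: h·k = 1.000 × 1.228 = 1.228.
Areal scale at 34.2°: h·k = 1.000 × 0.8261 = 0.8261.
Ratio = 1.228/0.8261 ≈ 1.49.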